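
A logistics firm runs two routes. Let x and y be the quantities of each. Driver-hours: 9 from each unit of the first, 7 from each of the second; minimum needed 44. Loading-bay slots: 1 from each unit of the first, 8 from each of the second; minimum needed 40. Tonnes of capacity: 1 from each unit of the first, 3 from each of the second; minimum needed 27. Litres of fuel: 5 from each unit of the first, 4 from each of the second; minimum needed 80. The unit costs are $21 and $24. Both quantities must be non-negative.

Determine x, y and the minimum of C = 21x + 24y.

The feasible region is unbounded (it extends along (0, 1), (1, 0)), but C strictly increases along every unbounded feasible direction, so there is no improving ray and the minimum is attained at a vertex.

The binding constraints are x + 3y = 27 and 5x + 4y = 80.
Solving simultaneously gives x = 12, y = 5.

x = 12, y = 5, minimum C = 372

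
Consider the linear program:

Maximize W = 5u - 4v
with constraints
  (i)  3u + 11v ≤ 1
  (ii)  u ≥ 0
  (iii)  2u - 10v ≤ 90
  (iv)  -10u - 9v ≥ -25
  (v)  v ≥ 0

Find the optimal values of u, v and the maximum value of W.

Corner points and W = 5u - 4v:
  (0, 1/11) → W = -4/11
  (1/3, 0) → W = 5/3
  (0, 0) → W = 0

The binding constraints are 3u + 11v = 1 and v = 0.
Solving simultaneously gives u = 1/3, v = 0.

u = 1/3, v = 0, maximum W = 5/3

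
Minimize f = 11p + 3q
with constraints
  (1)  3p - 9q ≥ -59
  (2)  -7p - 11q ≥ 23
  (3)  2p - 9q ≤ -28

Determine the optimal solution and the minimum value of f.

Corner points and f = 11p + 3q:
  (-107/12, 43/12) → f = -262/3
  (-31, -34/9) → f = -1057/3
  (-103/17, 30/17) → f = -1043/17

The optimum lies where 3p - 9q = -59 and 2p - 9q = -28.
Solving simultaneously gives p = -31, q = -34/9.

p = -31, q = -34/9, minimum f = -1057/3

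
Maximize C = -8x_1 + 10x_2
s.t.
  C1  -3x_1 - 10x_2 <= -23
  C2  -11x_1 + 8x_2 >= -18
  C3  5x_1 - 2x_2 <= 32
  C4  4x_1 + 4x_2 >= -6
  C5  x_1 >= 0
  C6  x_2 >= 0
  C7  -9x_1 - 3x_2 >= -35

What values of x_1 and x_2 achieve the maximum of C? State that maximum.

Extreme points and C = -8x_1 + 10x_2:
  (182/67, 199/134) → C = -461/67
  (0, 23/10) → C = 23
  (334/105, 223/105) → C = -442/105
  (0, 35/3) → C = 350/3

At the optimal vertex, x_1 = 0 and -9x_1 - 3x_2 = -35.
Solving simultaneously gives x_1 = 0, x_2 = 35/3.

x_1 = 0, x_2 = 35/3, maximum C = 350/3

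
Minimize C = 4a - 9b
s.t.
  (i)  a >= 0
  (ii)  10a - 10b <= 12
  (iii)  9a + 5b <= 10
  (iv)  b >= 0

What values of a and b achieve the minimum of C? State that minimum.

Extreme points and C = 4a - 9b:
  (0, 2) → C = -18
  (0, 0) → C = 0
  (10/9, 0) → C = 40/9

a = 0, b = 2, minimum C = -18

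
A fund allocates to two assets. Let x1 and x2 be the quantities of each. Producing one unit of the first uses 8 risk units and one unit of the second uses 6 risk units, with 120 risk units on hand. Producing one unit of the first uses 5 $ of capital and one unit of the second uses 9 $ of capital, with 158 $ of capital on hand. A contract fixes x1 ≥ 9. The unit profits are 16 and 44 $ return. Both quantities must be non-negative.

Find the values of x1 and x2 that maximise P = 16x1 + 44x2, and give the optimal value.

Corner points and P = 16x1 + 44x2:
  (15, 0) → P = 240
  (9, 0) → P = 144
  (9, 8) → P = 496

x1 = 9, x2 = 8, maximum P = 496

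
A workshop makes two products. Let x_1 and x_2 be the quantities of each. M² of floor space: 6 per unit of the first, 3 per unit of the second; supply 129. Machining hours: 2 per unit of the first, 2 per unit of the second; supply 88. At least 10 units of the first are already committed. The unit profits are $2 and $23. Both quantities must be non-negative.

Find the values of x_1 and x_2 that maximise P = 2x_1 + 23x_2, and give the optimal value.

Feasible corners and P = 2x_1 + 23x_2:
  (43/2, 0) → P = 43
  (10, 0) → P = 20
  (10, 23) → P = 549

The binding constraints are 6x_1 + 3x_2 = 129 and x_1 = 10.
Solving simultaneously gives x_1 = 10, x_2 = 23.

x_1 = 10, x_2 = 23, maximum P = 549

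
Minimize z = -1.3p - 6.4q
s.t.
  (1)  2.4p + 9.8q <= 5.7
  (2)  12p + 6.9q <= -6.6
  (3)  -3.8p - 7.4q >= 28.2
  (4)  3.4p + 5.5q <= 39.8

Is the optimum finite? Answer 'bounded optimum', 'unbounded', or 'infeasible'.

unbounded

From the feasible point (-15927/974, 4467/974), moving in the direction (-9.8, 2.4) keeps every constraint satisfied while z decreases without bound.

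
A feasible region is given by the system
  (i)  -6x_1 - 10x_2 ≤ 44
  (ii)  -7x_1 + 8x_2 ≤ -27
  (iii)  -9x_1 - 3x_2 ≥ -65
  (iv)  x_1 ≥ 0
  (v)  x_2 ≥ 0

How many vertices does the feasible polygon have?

The feasible vertices (each the meet of two boundaries and inside every other half-plane) are:
  (601/93, 212/93)
  (27/7, 0)
  (65/9, 0)

3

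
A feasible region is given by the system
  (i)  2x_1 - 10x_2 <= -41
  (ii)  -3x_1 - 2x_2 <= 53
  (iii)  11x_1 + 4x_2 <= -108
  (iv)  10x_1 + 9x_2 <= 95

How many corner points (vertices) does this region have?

4

Of the 6 pairwise boundary intersections, those satisfying every inequality are:
  (-18, 1/2)
  (-622/59, 235/118)
  (-667/7, 815/7)
  (-1352/59, 2125/59)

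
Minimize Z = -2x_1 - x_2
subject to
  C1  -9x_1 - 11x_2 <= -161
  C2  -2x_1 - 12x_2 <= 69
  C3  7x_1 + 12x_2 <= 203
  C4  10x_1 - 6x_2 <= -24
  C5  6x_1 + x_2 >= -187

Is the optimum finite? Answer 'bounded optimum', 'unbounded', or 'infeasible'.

bounded optimum

Feasible corners and Z = -2x_1 - x_2:
  (-301/31, 700/31) → Z = -98/31
  (351/82, 913/82) → Z = -1615/82
  (155/27, 1099/81) → Z = -2029/81
The feasible region has finitely many vertices and no improving ray; the minimum is -2029/81 at (155/27, 1099/81).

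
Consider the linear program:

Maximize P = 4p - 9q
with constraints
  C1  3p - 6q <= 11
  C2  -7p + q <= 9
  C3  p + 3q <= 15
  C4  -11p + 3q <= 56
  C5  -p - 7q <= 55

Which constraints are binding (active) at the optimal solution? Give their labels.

Feasible corners and P = 4p - 9q:
  (-5/3, -8/3) → P = 52/3
  (41/5, 34/15) → P = 62/5
  (-6/11, 57/11) → P = -537/11

The maximum is at (-5/3, -8/3). Substituting into each constraint, equality holds for C1 and C2; the remaining constraints have slack.

C1 and C2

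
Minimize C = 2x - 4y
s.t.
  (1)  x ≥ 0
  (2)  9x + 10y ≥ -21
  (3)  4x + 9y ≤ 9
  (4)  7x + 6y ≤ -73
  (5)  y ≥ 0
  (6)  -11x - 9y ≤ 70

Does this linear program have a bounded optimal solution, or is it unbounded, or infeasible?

infeasible

The boundaries x = 0 and 4x + 9y = 9 meet at (0, 1), but that point violates 7x + 6y ≤ -73. Every candidate vertex is excluded by some other constraint, so the feasible region is empty.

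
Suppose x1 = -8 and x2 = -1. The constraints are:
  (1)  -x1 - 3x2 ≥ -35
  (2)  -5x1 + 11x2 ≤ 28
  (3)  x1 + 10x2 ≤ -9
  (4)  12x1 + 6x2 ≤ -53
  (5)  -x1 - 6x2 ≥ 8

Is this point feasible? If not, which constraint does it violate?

Constraint (2): -5x1 + 11x2 = 29, which is not ≤ 28. All other constraints are satisfied.

not feasible — violates (2)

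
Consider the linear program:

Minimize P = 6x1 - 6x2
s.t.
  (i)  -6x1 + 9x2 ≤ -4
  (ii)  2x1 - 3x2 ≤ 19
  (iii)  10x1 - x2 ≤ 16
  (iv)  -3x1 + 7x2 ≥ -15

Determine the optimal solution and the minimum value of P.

Vertices and P = 6x1 - 6x2:
  (5/3, 2/3) → P = 6
  (-107/15, -26/5) → P = -58/5
  (97/67, -102/67) → P = 1194/67

x1 = -107/15, x2 = -26/5, minimum P = -58/5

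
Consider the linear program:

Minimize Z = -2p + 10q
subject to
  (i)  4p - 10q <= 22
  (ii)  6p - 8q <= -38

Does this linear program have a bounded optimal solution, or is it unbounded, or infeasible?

From the feasible point (-139/7, -71/7), moving in the direction (-10, -4) keeps every constraint satisfied while Z decreases without bound.

unbounded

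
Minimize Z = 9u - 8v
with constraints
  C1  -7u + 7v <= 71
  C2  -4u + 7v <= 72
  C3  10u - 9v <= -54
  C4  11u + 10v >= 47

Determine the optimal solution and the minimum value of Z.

u = -127/49, v = 370/49, minimum Z = -4103/49

Corner points and Z = 9u - 8v:
  (1/3, 220/21) → Z = -1697/21
  (-127/49, 370/49) → Z = -4103/49
  (135/17, 252/17) → Z = -801/17
  (-117/199, 1064/199) → Z = -9565/199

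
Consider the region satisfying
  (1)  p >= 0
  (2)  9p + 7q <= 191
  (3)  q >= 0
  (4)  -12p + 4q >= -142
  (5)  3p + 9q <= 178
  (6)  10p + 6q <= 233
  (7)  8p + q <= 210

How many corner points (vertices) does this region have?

Of the 21 pairwise boundary intersections, those satisfying every inequality are:
  (0, 0)
  (0, 178/9)
  (293/20, 169/20)
  (473/60, 343/20)
  (71/6, 0)

5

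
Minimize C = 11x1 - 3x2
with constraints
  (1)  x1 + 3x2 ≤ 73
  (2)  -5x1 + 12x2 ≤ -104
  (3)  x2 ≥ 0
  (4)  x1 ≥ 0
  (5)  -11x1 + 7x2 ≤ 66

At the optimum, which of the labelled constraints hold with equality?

Corner points and C = 11x1 - 3x2:
  (44, 29/3) → C = 455
  (73, 0) → C = 803
  (104/5, 0) → C = 1144/5

The minimum is at (104/5, 0). Substituting into each constraint, equality holds for (2) and (3); the remaining constraints have slack.

(2) and (3)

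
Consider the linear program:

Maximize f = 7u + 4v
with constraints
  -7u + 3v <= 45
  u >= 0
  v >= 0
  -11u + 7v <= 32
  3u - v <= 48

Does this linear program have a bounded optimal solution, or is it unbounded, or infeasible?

bounded optimum

Vertices and f = 7u + 4v:
  (0, 0) → f = 0
  (0, 32/7) → f = 128/7
  (16, 0) → f = 112
  (184/5, 312/5) → f = 2536/5
The feasible region has finitely many vertices and no improving ray; the maximum is 2536/5 at (184/5, 312/5).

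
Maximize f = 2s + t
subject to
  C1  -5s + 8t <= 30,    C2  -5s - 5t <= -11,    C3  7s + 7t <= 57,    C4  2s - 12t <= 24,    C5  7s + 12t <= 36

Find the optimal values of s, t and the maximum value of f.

s = 20/3, t = -8/9, maximum f = 112/9

Vertices and f = 2s + t:
  (-62/65, 41/13) → f = 81/65
  (-18/29, 195/58) → f = 123/58
  (18/5, -7/5) → f = 29/5
  (20/3, -8/9) → f = 112/9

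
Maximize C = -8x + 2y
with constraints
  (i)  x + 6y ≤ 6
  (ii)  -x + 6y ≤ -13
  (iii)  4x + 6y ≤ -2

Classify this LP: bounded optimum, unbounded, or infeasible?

unbounded

From the feasible point (11/5, -9/5), moving in the direction (-6, -1) keeps every constraint satisfied while C increases without bound.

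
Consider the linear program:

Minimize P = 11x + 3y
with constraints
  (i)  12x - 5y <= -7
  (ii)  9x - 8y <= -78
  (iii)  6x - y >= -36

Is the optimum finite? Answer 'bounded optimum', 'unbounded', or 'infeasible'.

bounded optimum

Vertices and P = 11x + 3y:
  (334/51, 291/17) → P = 6293/51
  (-70/13, 48/13) → P = -626/13
The feasible region has finitely many vertices and no improving ray; the minimum is -626/13 at (-70/13, 48/13).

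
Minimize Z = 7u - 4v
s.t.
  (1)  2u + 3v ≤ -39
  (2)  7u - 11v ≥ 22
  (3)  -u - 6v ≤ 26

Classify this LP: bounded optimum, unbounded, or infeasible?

infeasible

The boundaries 2u + 3v = -39 and 7u - 11v = 22 meet at (-363/43, -317/43), but that point violates -u - 6v ≤ 26. Every candidate vertex is excluded by some other constraint, so the feasible region is empty.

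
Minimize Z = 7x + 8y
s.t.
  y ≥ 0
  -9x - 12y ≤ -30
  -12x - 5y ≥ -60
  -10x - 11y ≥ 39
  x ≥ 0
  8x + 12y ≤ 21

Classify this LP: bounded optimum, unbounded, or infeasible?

The boundaries x = 0 and 8x + 12y = 21 meet at (0, 7/4), but that point violates -9x - 12y ≤ -30. Every candidate vertex is excluded by some other constraint, so the feasible region is empty.

infeasible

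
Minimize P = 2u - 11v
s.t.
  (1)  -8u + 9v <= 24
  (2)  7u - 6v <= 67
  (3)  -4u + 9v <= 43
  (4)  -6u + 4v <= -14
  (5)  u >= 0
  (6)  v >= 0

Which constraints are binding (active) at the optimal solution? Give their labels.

Feasible corners and P = 2u - 11v:
  (287/13, 569/39) → P = -349/3
  (67/7, 0) → P = 134/7
  (149/19, 157/19) → P = -1429/19
  (7/3, 0) → P = 14/3

The minimum is at (287/13, 569/39). Substituting into each constraint, equality holds for (2) and (3); the remaining constraints have slack.

(2) and (3)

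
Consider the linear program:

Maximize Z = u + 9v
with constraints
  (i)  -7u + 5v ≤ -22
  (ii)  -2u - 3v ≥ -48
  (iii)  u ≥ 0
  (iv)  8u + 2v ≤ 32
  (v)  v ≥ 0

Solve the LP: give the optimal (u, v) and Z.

u = 34/9, v = 8/9, maximum Z = 106/9

Vertices and Z = u + 9v:
  (34/9, 8/9) → Z = 106/9
  (22/7, 0) → Z = 22/7
  (4, 0) → Z = 4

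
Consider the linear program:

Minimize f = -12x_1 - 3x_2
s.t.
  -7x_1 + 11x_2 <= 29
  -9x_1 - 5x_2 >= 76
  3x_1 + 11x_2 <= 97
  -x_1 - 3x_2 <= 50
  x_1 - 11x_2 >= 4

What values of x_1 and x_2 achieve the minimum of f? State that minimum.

Corner points and f = -12x_1 - 3x_2:
  (-981/134, -271/134) → f = 12585/134
  (-637/32, -321/32) → f = 8607/32
  (1, -17) → f = 39

x_1 = 1, x_2 = -17, minimum f = 39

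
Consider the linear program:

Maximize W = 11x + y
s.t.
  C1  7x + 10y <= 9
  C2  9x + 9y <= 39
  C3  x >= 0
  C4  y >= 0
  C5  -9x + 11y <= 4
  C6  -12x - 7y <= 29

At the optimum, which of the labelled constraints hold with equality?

C1 and C4

Extreme points and W = 11x + y:
  (9/7, 0) → W = 99/7
  (59/167, 109/167) → W = 758/167
  (0, 0) → W = 0
  (0, 4/11) → W = 4/11

The maximum is at (9/7, 0). Substituting into each constraint, equality holds for C1 and C4; the remaining constraints have slack.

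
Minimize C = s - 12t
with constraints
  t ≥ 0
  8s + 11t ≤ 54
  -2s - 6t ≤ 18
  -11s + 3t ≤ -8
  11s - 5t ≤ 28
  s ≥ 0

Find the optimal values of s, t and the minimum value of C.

Vertices and C = s - 12t:
  (8/11, 0) → C = 8/11
  (28/11, 0) → C = 28/11
  (50/29, 106/29) → C = -1222/29
  (578/161, 370/161) → C = -3862/161

s = 50/29, t = 106/29, minimum C = -1222/29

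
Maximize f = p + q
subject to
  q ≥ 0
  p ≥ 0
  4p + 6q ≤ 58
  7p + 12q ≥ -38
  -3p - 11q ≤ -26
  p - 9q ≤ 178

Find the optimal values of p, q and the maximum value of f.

p = 29/2, q = 0, maximum f = 29/2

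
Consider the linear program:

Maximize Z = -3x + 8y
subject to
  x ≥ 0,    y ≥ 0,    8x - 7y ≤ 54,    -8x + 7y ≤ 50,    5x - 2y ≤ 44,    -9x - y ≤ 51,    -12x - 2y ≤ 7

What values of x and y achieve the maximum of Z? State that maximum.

Extreme points and Z = -3x + 8y:
  (0, 0) → Z = 0
  (0, 50/7) → Z = 400/7
  (27/4, 0) → Z = -81/4
  (200/19, 82/19) → Z = 56/19
  (408/19, 602/19) → Z = 3592/19

x = 408/19, y = 602/19, maximum Z = 3592/19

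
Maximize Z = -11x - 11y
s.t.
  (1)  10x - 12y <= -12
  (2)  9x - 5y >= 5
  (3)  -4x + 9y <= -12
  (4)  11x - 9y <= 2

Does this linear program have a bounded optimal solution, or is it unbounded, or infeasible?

The boundaries 10x - 12y = -12 and 9x - 5y = 5 meet at (60/29, 79/29), but that point violates -4x + 9y ≤ -12. Every candidate vertex is excluded by some other constraint, so the feasible region is empty.

infeasible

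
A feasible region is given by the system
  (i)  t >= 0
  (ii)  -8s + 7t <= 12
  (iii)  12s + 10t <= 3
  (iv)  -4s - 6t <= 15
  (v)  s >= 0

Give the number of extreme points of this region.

3

The feasible vertices (each the meet of two boundaries and inside every other half-plane) are:
  (1/4, 0)
  (0, 0)
  (0, 3/10)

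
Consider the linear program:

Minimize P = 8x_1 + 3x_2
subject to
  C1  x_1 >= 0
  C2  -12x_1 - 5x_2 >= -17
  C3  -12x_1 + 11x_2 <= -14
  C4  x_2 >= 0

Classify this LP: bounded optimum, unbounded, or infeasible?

bounded optimum

Vertices and P = 8x_1 + 3x_2:
  (257/192, 3/16) → P = 541/48
  (17/12, 0) → P = 34/3
  (7/6, 0) → P = 28/3
The feasible region has finitely many vertices and no improving ray; the minimum is 28/3 at (7/6, 0).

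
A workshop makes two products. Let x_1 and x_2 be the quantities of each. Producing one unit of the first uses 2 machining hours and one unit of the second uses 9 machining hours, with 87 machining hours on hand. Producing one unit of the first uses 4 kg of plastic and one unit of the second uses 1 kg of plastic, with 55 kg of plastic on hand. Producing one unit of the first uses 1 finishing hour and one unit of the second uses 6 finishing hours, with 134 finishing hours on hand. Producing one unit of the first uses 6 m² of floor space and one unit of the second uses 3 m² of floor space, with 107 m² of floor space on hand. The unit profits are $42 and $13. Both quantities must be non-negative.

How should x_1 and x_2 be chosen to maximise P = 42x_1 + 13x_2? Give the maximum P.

x_1 = 12, x_2 = 7, maximum P = 595

Feasible corners and P = 42x_1 + 13x_2:
  (0, 0) → P = 0
  (0, 29/3) → P = 377/3
  (55/4, 0) → P = 1155/2
  (12, 7) → P = 595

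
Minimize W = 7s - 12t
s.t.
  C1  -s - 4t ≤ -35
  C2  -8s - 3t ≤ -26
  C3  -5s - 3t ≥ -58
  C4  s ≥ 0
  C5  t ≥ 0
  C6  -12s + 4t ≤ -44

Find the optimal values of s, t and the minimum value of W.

s = 13/2, t = 17/2, minimum W = -113/2

Vertices and W = 7s - 12t:
  (127/17, 117/17) → W = -515/17
  (79/13, 94/13) → W = -575/13
  (13/2, 17/2) → W = -113/2

At the optimal vertex, -5s - 3t = -58 and -12s + 4t = -44.
Solving simultaneously gives s = 13/2, t = 17/2.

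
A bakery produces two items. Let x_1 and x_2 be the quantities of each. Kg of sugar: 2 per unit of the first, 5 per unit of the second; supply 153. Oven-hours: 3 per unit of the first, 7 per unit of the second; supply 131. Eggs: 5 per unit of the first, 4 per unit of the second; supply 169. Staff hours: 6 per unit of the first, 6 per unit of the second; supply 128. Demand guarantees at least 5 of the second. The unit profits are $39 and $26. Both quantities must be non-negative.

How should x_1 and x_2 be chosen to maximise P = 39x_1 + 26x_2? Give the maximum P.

Vertices and P = 39x_1 + 26x_2:
  (0, 131/7) → P = 3406/7
  (0, 5) → P = 130
  (55/12, 67/4) → P = 2457/4
  (49/3, 5) → P = 767

The optimum lies where 6x_1 + 6x_2 = 128 and x_2 = 5.
Solving simultaneously gives x_1 = 49/3, x_2 = 5.

x_1 = 49/3, x_2 = 5, maximum P = 767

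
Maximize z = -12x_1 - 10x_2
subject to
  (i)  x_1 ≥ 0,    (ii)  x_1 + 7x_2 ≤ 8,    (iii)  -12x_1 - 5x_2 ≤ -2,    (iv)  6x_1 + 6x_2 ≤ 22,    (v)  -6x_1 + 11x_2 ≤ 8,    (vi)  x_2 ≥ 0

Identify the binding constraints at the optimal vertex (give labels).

(iii) and (vi)

Extreme points and z = -12x_1 - 10x_2:
  (0, 2/5) → z = -4
  (0, 8/11) → z = -80/11
  (53/18, 13/18) → z = -383/9
  (32/53, 56/53) → z = -944/53
  (1/6, 0) → z = -2
  (11/3, 0) → z = -44

The maximum is at (1/6, 0). Substituting into each constraint, equality holds for (iii) and (vi); the remaining constraints have slack.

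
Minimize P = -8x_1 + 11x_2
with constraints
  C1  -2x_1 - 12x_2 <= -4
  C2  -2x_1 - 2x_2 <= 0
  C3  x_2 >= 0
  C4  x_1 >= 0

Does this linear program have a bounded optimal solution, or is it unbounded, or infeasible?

unbounded

From the feasible point (2, 0), moving in the direction (1, 0) keeps every constraint satisfied while P decreases without bound.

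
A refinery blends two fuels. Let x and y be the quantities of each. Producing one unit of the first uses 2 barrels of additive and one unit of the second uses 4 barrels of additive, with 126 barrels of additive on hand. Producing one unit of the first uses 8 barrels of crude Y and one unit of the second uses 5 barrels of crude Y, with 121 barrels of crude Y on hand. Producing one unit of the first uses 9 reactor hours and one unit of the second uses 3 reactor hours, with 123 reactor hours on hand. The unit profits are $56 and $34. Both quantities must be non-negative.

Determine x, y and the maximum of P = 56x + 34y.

Vertices and P = 56x + 34y:
  (0, 0) → P = 0
  (0, 121/5) → P = 4114/5
  (41/3, 0) → P = 2296/3
  (12, 5) → P = 842

At the optimal vertex, 8x + 5y = 121 and 9x + 3y = 123.
Solving simultaneously gives x = 12, y = 5.

x = 12, y = 5, maximum P = 842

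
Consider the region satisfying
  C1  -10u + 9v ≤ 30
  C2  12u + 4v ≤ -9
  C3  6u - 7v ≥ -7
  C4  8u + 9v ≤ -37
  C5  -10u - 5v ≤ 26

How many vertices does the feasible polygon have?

Of the 10 pairwise boundary intersections, those satisfying every inequality are:
  (67/76, -93/19)
  (59/20, -111/10)
  (-49/50, -81/25)

3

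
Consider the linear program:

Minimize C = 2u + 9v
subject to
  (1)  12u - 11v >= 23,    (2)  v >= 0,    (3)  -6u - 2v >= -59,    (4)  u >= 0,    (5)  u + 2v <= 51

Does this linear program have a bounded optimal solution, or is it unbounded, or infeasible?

Feasible corners and C = 2u + 9v:
  (23/12, 0) → C = 23/6
  (139/18, 19/3) → C = 652/9
  (59/6, 0) → C = 59/3
The feasible region has finitely many vertices and no improving ray; the minimum is 23/6 at (23/12, 0).

bounded optimum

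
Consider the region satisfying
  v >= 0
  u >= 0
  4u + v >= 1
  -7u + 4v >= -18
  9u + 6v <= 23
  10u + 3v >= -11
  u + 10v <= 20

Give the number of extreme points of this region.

Pairwise boundary intersections that survive every other constraint:
  (1/4, 0)
  (23/9, 0)
  (0, 1)
  (0, 2)
  (55/42, 157/84)

5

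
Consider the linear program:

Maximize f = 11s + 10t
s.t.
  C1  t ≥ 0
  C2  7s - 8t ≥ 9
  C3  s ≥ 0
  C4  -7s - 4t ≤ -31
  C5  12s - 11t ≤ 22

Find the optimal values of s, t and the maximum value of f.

s = 77/19, t = 46/19, maximum f = 1307/19

The optimum lies where 7s - 8t = 9 and 12s - 11t = 22.
Solving simultaneously gives s = 77/19, t = 46/19.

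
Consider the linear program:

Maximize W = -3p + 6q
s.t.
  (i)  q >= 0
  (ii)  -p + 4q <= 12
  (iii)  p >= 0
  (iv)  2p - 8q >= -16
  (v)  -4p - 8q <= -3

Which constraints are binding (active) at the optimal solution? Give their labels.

(iii) and (iv)

Corner points and W = -3p + 6q:
  (3/4, 0) → W = -9/4
  (0, 2) → W = 12
  (0, 3/8) → W = 9/4
The feasible region is unbounded (it extends along (4, 1), (1, 0)), but W strictly decreases along every unbounded feasible direction, so there is no improving ray and the maximum is attained at a vertex.

The maximum is at (0, 2). Substituting into each constraint, equality holds for (iii) and (iv); the remaining constraints have slack.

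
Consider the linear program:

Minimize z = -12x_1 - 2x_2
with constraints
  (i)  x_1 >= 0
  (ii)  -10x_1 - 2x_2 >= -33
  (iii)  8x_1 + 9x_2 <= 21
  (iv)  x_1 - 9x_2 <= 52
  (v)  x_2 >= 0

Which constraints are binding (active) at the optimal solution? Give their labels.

(iii) and (v)

Feasible corners and z = -12x_1 - 2x_2:
  (0, 7/3) → z = -14/3
  (0, 0) → z = 0
  (21/8, 0) → z = -63/2

The minimum is at (21/8, 0). Substituting into each constraint, equality holds for (iii) and (v); the remaining constraints have slack.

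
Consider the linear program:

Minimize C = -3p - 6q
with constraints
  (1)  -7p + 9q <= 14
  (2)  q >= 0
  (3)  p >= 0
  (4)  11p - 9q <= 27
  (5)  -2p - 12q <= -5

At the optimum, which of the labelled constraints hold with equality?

(1) and (4)

Vertices and C = -3p - 6q:
  (0, 14/9) → C = -28/3
  (41/4, 343/36) → C = -1055/12
  (0, 5/12) → C = -5/2
  (123/50, 1/150) → C = -371/50

The minimum is at (41/4, 343/36). Substituting into each constraint, equality holds for (1) and (4); the remaining constraints have slack.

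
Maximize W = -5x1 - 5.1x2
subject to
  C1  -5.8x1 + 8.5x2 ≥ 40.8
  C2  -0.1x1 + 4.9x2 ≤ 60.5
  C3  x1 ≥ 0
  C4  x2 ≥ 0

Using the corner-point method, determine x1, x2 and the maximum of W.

Vertices and W = -5x1 - 5.1x2:
  (31433/2757, 34682/2757) → W = -1670216/13785
  (0, 24/5) → W = -612/25
  (0, 605/49) → W = -6171/98

The binding constraints are -5.8x1 + 8.5x2 = 40.8 and x1 = 0.
Solving simultaneously gives x1 = 0, x2 = 24/5.

x1 = 0, x2 = 4.8, maximum W = -24.48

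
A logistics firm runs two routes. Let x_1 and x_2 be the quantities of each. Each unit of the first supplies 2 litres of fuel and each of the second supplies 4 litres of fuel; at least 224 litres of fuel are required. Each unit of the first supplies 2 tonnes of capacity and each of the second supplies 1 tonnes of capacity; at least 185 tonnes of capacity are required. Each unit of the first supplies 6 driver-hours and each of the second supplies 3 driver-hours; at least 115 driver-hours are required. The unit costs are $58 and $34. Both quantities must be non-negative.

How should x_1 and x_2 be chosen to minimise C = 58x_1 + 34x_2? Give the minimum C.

x_1 = 86, x_2 = 13, minimum C = 5430

The feasible region is unbounded (it extends along (0, 1), (1, 0)), but C strictly increases along every unbounded feasible direction, so there is no improving ray and the minimum is attained at a vertex.

At the optimal vertex, 2x_1 + 4x_2 = 224 and 2x_1 + x_2 = 185.
Solving simultaneously gives x_1 = 86, x_2 = 13.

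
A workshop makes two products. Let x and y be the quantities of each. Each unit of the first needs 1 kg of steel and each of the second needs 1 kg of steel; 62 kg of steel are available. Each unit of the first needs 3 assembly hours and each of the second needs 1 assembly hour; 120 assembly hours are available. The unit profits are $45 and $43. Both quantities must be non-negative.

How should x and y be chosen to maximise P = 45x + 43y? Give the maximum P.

x = 29, y = 33, maximum P = 2724

Feasible corners and P = 45x + 43y:
  (0, 0) → P = 0
  (0, 62) → P = 2666
  (40, 0) → P = 1800
  (29, 33) → P = 2724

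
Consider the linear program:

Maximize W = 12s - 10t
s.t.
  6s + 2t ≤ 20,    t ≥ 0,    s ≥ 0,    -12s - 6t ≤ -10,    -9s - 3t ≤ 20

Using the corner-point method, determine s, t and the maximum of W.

Extreme points and W = 12s - 10t:
  (10/3, 0) → W = 40
  (0, 10) → W = -100
  (5/6, 0) → W = 10
  (0, 5/3) → W = -50/3

The binding constraints are 6s + 2t = 20 and t = 0.
Solving simultaneously gives s = 10/3, t = 0.

s = 10/3, t = 0, maximum W = 40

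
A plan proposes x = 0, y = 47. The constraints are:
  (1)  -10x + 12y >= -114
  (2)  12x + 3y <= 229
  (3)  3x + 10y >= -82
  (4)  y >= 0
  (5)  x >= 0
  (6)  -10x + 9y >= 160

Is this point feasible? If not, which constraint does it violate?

(1): 564 ≥ -114 ✓
(2): 141 ≤ 229 ✓
(3): 470 ≥ -82 ✓
(4): 47 ≥ 0 ✓
(5): 0 ≥ 0 ✓
(6): 423 ≥ 160 ✓

feasible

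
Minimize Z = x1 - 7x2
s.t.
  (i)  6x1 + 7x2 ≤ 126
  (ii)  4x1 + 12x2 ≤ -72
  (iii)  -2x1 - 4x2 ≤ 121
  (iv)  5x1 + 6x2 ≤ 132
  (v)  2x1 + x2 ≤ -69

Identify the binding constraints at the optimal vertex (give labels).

(ii) and (iii)

Vertices and Z = x1 - 7x2:
  (-291/2, 85/2) → Z = -443
  (-189/5, 33/5) → Z = -84
  (-155/6, -52/3) → Z = 191/2

The minimum is at (-291/2, 85/2). Substituting into each constraint, equality holds for (ii) and (iii); the remaining constraints have slack.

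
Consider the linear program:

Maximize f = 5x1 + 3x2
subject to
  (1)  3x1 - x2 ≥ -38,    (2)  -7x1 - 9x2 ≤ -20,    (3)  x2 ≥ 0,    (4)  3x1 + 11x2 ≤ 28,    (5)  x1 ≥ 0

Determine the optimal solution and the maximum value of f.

x1 = 28/3, x2 = 0, maximum f = 140/3

Vertices and f = 5x1 + 3x2:
  (20/7, 0) → f = 100/7
  (0, 20/9) → f = 20/3
  (28/3, 0) → f = 140/3
  (0, 28/11) → f = 84/11

The optimum lies where x2 = 0 and 3x1 + 11x2 = 28.
Solving simultaneously gives x1 = 28/3, x2 = 0.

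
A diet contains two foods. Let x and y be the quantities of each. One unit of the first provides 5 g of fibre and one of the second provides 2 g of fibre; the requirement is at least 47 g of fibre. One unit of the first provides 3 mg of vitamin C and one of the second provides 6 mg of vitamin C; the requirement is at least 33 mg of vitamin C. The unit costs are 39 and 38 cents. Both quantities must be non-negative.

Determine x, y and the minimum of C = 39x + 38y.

The feasible region is unbounded (it extends along (0, 1), (1, 0)), but C strictly increases along every unbounded feasible direction, so there is no improving ray and the minimum is attained at a vertex.

x = 9, y = 1, minimum C = 389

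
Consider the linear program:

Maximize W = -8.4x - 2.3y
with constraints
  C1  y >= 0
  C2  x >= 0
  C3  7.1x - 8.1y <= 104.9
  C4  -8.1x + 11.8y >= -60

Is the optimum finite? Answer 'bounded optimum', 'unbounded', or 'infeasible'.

Vertices and W = -8.4x - 2.3y:
  (0, 0) → W = 0
  (200/27, 0) → W = -560/9
  (75182/1817, 42369/1817) → W = -1457955/3634
The feasible region has finitely many vertices and no improving ray; the maximum is 0 at (0, 0).

bounded optimum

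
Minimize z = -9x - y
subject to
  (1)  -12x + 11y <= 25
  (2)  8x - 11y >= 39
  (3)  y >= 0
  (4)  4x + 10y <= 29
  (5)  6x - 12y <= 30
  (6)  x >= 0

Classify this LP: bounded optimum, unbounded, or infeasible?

Vertices and z = -9x - y:
  (39/8, 0) → z = -351/8
  (709/124, 19/31) → z = -6457/124
  (5, 0) → z = -45
  (6, 1/2) → z = -109/2
The feasible region has finitely many vertices and no improving ray; the minimum is -109/2 at (6, 1/2).

bounded optimum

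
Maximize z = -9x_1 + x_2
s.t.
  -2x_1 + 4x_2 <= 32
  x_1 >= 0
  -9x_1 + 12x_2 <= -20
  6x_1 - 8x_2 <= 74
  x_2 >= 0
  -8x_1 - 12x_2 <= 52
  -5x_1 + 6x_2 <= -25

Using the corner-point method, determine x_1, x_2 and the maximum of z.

x_1 = 5, x_2 = 0, maximum z = -45

Feasible corners and z = -9x_1 + x_2:
  (116/3, 82/3) → z = -962/3
  (69, 85/2) → z = -1157/2
  (30, 125/6) → z = -1495/6
  (37/3, 0) → z = -111
  (5, 0) → z = -45

The optimum lies where x_2 = 0 and -5x_1 + 6x_2 = -25.
Solving simultaneously gives x_1 = 5, x_2 = 0.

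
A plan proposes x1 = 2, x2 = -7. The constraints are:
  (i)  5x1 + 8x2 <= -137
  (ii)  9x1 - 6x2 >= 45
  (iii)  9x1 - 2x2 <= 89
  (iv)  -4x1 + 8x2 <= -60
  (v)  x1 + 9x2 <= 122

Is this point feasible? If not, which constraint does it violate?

Constraint (i): 5x1 + 8x2 = -46, which is not ≤ -137. All other constraints are satisfied.

not feasible — violates (i)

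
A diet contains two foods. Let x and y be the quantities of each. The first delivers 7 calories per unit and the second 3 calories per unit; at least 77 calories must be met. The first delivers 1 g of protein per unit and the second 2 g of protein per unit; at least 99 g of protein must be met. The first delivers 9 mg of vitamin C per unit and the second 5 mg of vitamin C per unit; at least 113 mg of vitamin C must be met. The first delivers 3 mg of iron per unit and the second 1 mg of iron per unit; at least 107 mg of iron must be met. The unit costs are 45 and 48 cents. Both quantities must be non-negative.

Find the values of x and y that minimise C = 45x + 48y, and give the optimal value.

x = 23, y = 38, minimum C = 2859

Extreme points and C = 45x + 48y:
  (0, 107) → C = 5136
  (99, 0) → C = 4455
  (23, 38) → C = 2859
The feasible region is unbounded (it extends along (0, 1), (1, 0)), but C strictly increases along every unbounded feasible direction, so there is no improving ray and the minimum is attained at a vertex.

The binding constraints are x + 2y = 99 and 3x + y = 107.
Solving simultaneously gives x = 23, y = 38.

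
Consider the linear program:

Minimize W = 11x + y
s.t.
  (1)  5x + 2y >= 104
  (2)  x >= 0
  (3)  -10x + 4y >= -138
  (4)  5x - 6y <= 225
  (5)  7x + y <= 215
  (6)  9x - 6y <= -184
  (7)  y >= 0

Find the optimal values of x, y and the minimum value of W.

Corner points and W = 11x + y:
  (0, 52) → W = 52
  (16/3, 116/3) → W = 292/3
  (0, 215) → W = 215
  (1106/51, 3223/51) → W = 15389/51

The optimum lies where 5x + 2y = 104 and x = 0.
Solving simultaneously gives x = 0, y = 52.

x = 0, y = 52, minimum W = 52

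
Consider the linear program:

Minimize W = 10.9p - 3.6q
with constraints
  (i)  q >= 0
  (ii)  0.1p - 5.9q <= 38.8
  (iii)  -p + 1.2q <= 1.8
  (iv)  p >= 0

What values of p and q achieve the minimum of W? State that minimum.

Extreme points and W = 10.9p - 3.6q:
  (388, 0) → W = 4229.2
  (0, 0) → W = 0
  (0, 1.5) → W = -5.4
The feasible region is unbounded (it extends along (59, 1), (6, 5)), but W strictly increases along every unbounded feasible direction, so there is no improving ray and the minimum is attained at a vertex.

p = 0, q = 1.5, minimum W = -5.4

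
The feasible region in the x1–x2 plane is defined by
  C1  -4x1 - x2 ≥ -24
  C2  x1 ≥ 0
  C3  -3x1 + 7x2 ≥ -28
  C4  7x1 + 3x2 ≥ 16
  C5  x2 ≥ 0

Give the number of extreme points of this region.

The feasible vertices (each the meet of two boundaries and inside every other half-plane) are:
  (0, 24)
  (6, 0)
  (0, 16/3)
  (16/7, 0)

4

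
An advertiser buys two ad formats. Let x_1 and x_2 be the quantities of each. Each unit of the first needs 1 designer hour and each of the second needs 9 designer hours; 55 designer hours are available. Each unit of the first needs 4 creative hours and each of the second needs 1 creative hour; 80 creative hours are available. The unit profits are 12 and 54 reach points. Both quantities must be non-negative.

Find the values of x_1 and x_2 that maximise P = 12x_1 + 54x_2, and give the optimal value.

Extreme points and P = 12x_1 + 54x_2:
  (0, 0) → P = 0
  (0, 55/9) → P = 330
  (20, 0) → P = 240
  (19, 4) → P = 444

The binding constraints are x_1 + 9x_2 = 55 and 4x_1 + x_2 = 80.
Solving simultaneously gives x_1 = 19, x_2 = 4.

x_1 = 19, x_2 = 4, maximum P = 444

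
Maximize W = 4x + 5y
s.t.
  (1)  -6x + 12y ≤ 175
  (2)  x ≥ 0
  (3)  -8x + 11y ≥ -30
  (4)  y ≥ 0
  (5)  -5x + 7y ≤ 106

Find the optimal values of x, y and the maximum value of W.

x = 457/6, y = 158/3, maximum W = 568

The binding constraints are -6x + 12y = 175 and -8x + 11y = -30.
Solving simultaneously gives x = 457/6, y = 158/3.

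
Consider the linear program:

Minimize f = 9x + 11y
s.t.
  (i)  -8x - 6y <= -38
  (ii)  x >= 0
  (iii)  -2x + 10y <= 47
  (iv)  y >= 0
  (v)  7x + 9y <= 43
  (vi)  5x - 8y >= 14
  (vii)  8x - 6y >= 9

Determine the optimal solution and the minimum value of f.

x = 19/4, y = 0, minimum f = 171/4

Extreme points and f = 9x + 11y:
  (19/4, 0) → f = 171/4
  (194/47, 39/47) → f = 2175/47
  (43/7, 0) → f = 387/7
  (470/101, 117/101) → f = 5517/101

The binding constraints are -8x - 6y = -38 and y = 0.
Solving simultaneously gives x = 19/4, y = 0.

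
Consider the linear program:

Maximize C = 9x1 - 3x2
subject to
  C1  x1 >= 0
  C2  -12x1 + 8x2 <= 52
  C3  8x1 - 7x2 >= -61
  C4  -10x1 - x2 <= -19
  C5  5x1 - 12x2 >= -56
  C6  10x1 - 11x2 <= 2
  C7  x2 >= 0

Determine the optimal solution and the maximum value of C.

x1 = 128/13, x2 = 114/13, maximum C = 810/13

Vertices and C = 9x1 - 3x2:
  (172/125, 131/25) → C = -417/125
  (211/120, 17/12) → C = 463/40
  (128/13, 114/13) → C = 810/13

At the optimal vertex, 5x1 - 12x2 = -56 and 10x1 - 11x2 = 2.
Solving simultaneously gives x1 = 128/13, x2 = 114/13.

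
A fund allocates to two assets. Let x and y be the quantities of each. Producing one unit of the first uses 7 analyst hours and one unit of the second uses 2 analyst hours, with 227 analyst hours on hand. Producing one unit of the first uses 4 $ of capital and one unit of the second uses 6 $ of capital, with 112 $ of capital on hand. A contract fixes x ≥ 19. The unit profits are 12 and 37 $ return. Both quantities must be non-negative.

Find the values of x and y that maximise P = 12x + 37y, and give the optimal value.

Vertices and P = 12x + 37y:
  (28, 0) → P = 336
  (19, 0) → P = 228
  (19, 6) → P = 450

The optimum lies where 4x + 6y = 112 and x = 19.
Solving simultaneously gives x = 19, y = 6.

x = 19, y = 6, maximum P = 450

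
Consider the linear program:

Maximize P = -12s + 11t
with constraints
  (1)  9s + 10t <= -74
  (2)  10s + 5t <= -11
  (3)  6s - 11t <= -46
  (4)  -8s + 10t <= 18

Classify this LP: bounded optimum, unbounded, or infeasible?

infeasible

The boundaries 9s + 10t = -74 and 10s + 5t = -11 meet at (52/11, -641/55), but that point violates 6s - 11t ≤ -46. Every candidate vertex is excluded by some other constraint, so the feasible region is empty.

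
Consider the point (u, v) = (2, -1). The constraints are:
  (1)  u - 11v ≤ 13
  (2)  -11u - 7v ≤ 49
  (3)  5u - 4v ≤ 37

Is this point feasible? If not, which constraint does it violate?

(1): 13 ≤ 13 ✓
(2): -15 ≤ 49 ✓
(3): 14 ≤ 37 ✓

feasible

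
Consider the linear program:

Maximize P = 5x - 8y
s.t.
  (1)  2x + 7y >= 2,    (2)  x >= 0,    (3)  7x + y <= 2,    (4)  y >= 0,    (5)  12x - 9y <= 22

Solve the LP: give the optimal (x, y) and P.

x = 12/47, y = 10/47, maximum P = -20/47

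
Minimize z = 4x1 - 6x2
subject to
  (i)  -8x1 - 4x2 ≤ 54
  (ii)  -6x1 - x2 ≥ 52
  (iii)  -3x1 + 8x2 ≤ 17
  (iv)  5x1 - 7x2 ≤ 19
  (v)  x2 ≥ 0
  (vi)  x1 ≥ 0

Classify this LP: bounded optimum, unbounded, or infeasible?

The boundaries -3x1 + 8x2 = 17 and 5x1 - 7x2 = 19 meet at (271/19, 142/19), but that point violates -6x1 - x2 ≥ 52. Every candidate vertex is excluded by some other constraint, so the feasible region is empty.

infeasible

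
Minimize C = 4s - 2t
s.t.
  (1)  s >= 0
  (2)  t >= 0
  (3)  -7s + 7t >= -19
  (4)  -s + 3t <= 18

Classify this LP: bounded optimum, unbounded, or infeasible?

bounded optimum

Corner points and C = 4s - 2t:
  (0, 0) → C = 0
  (0, 6) → C = -12
  (19/7, 0) → C = 76/7
  (183/14, 145/14) → C = 221/7
The feasible region has finitely many vertices and no improving ray; the minimum is -12 at (0, 6).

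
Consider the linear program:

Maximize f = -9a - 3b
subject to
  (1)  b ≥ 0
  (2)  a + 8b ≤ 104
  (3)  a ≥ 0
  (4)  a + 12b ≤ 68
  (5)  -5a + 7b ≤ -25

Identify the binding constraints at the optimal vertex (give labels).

(1) and (5)

Corner points and f = -9a - 3b:
  (68, 0) → f = -612
  (5, 0) → f = -45
  (776/67, 315/67) → f = -7929/67

The maximum is at (5, 0). Substituting into each constraint, equality holds for (1) and (5); the remaining constraints have slack.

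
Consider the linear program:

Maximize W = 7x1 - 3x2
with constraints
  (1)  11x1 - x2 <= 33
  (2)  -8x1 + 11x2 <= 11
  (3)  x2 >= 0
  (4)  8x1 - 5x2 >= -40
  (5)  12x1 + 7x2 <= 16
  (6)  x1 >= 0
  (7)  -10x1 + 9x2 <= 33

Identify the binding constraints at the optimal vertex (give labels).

Extreme points and W = 7x1 - 3x2:
  (99/188, 65/47) → W = -87/188
  (0, 1) → W = -3
  (4/3, 0) → W = 28/3
  (0, 0) → W = 0

The maximum is at (4/3, 0). Substituting into each constraint, equality holds for (3) and (5); the remaining constraints have slack.

(3) and (5)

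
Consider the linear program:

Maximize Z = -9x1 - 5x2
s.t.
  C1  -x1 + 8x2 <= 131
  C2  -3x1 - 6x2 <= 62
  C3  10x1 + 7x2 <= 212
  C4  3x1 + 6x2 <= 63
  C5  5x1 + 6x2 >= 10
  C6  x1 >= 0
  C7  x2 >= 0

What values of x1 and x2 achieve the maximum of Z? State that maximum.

x1 = 0, x2 = 5/3, maximum Z = -25/3

Extreme points and Z = -9x1 - 5x2:
  (0, 21/2) → Z = -105/2
  (21, 0) → Z = -189
  (0, 5/3) → Z = -25/3
  (2, 0) → Z = -18

The optimum lies where 5x1 + 6x2 = 10 and x1 = 0.
Solving simultaneously gives x1 = 0, x2 = 5/3.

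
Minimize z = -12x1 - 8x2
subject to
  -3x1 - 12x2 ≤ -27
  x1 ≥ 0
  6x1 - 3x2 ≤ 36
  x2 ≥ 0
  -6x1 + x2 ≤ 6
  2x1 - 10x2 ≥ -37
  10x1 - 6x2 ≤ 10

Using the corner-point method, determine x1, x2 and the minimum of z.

The optimum lies where 2x1 - 10x2 = -37 and 10x1 - 6x2 = 10.
Solving simultaneously gives x1 = 161/44, x2 = 195/44.

x1 = 161/44, x2 = 195/44, minimum z = -873/11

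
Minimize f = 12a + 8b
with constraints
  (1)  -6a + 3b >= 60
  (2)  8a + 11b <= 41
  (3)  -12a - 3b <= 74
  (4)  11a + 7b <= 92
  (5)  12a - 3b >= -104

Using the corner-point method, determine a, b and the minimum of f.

a = -22/3, b = 16/3, minimum f = -136/3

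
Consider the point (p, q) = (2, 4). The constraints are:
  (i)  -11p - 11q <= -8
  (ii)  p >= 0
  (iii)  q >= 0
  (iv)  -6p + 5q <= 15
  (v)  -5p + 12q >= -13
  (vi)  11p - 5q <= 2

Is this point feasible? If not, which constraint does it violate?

(i): -66 ≤ -8 ✓
(ii): 2 ≥ 0 ✓
(iii): 4 ≥ 0 ✓
(iv): 8 ≤ 15 ✓
(v): 38 ≥ -13 ✓
(vi): 2 ≤ 2 ✓

feasible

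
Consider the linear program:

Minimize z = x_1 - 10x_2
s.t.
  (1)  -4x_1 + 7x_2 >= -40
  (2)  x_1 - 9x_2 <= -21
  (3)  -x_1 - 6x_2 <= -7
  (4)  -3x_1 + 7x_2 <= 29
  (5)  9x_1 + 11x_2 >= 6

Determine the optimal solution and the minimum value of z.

x_1 = 69, x_2 = 236/7, minimum z = -1877/7

The binding constraints are -4x_1 + 7x_2 = -40 and -3x_1 + 7x_2 = 29.
Solving simultaneously gives x_1 = 69, x_2 = 236/7.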